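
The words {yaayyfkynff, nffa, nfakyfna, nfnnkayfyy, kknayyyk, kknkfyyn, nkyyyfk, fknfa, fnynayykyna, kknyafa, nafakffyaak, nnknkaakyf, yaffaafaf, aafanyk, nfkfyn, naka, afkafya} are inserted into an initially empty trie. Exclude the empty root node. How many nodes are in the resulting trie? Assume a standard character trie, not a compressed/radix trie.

Trace insertions, counting only characters that open a new branch:
  "yaayyfkynff" → 11 new (y, a, a, y, y, f, k, y, n, f, f)
  "nffa" → 4 new (n, f, f, a)
  "nfakyfna" → prefix "nf" already present; 6 new (a, k, y, f, n, a)
  "nfnnkayfyy" → prefix "nf" already present; 8 new (n, n, k, a, y, f, y, y)
  "kknayyyk" → 8 new (k, k, n, a, y, y, y, k)
  "kknkfyyn" → prefix "kkn" already present; 5 new (k, f, y, y, n)
  "nkyyyfk" → prefix "n" already present; 6 new (k, y, y, y, f, k)
  "fknfa" → 5 new (f, k, n, f, a)
  "fnynayykyna" → prefix "f" already present; 10 new (n, y, n, a, y, y, k, y, n, a)
  "kknyafa" → prefix "kkn" already present; 4 new (y, a, f, a)
  "nafakffyaak" → prefix "n" already present; 10 new (a, f, a, k, f, f, y, a, a, k)
  "nnknkaakyf" → prefix "n" already present; 9 new (n, k, n, k, a, a, k, y, f)
  "yaffaafaf" → prefix "ya" already present; 7 new (f, f, a, a, f, a, f)
  "aafanyk" → 7 new (a, a, f, a, n, y, k)
  "nfkfyn" → prefix "nf" already present; 4 new (k, f, y, n)
  "naka" → prefix "na" already present; 2 new (k, a)
  "afkafya" → prefix "a" already present; 6 new (f, k, a, f, y, a)
Total nodes = 11 + 4 + 6 + 8 + 8 + 5 + 6 + 5 + 10 + 4 + 10 + 9 + 7 + 7 + 4 + 2 + 6 = 112

112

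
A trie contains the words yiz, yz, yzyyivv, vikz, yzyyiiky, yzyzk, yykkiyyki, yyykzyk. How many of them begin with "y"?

Traverse to the node for "y", then collect every word in that subtree.
Words under "y": yiz, yykkiyyki, yyykzyk, yz, yzyyiiky, yzyyivv, yzyzk
Count: 7

7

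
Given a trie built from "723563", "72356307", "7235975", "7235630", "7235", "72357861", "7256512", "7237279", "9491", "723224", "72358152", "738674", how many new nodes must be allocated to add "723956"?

3

The longest prefix of "723956" already in the trie is "723" (length 3).
Each of the 3 remaining characters creates one node.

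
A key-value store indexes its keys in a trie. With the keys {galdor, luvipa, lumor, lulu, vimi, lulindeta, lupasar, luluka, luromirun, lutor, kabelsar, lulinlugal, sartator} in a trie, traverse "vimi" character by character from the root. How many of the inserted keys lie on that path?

Traverse "vimi" character by character; count nodes along the way that are marked as word ends.
Prefixes of the query that are stored words: "vimi"
Count: 1

1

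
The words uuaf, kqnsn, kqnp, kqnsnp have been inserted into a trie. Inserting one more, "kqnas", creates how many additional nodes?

Walking "kqnas" from the root, the first 3 characters ("kqn") follow existing edges; "a" is the first miss.
New nodes needed: |"kqnas"| − 3 = 5 − 3 = 2.

2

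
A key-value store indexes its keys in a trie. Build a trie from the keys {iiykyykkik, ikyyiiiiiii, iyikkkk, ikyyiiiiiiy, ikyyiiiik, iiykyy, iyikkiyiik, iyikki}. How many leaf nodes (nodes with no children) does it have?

6

Leaves are exactly the stored words that no other stored word extends.
Those words: "iiykyykkik", "ikyyiiiiiii", "ikyyiiiiiiy", "ikyyiiiik", "iyikkiyiik", "iyikkkk"
Leaf count: 6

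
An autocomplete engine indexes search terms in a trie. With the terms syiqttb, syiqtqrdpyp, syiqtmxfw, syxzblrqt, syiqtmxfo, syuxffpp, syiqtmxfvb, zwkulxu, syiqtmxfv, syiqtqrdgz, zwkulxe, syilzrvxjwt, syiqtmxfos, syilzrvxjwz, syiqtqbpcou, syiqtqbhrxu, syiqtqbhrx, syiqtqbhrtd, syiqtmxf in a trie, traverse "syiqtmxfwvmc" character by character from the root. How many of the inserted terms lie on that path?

2

Walk "syiqtmxfwvmc" from the root; an end-of-word marker is hit whenever a stored word is a prefix of "syiqtmxfwvmc".
Prefixes of the query that are stored words: "syiqtmxf", "syiqtmxfw"
Count: 2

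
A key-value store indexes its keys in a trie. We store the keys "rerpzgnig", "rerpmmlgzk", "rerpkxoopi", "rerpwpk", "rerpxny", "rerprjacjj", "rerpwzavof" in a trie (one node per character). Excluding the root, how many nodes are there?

Count nodes per top-level branch (shared prefixes stored once):
  'r'-branch (rerpkxoopi, rerpmmlgzk, rerprjacjj, rerpwpk, rerpwzavof, rerpxny, rerpzgnig): 38 nodes
Sum: 38

38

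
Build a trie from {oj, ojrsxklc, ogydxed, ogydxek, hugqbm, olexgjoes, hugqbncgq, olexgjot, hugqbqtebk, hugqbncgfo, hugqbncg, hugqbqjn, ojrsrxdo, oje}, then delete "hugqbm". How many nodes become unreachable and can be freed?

1

After clearing the end-marker at "hugqbm", prune upward until reaching a node still needed by another word.
The suffix "m" (1 node) is used only by "hugqbm"; the node for "hugqb" still has the child "n", so pruning stops there.
Nodes removed: 1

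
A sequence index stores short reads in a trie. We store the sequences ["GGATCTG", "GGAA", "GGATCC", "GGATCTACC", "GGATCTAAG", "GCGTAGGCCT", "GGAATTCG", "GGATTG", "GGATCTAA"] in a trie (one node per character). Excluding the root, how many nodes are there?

29

Count nodes per top-level branch (shared prefixes stored once):
  'G'-branch (GCGTAGGCCT, GGAA, GGAATTCG, GGATCC, GGATCTAA, GGATCTAAG, GGATCTACC, GGATCTG, GGATTG): 29 nodes
Sum: 29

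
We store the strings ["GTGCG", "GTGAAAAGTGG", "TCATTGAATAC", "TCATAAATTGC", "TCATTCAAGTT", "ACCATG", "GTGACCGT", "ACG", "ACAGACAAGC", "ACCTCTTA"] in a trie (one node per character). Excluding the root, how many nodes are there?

For each word, the new-node count is its length minus the longest prefix already in the trie:
  "GTGCG" → 5 new (G, T, G, C, G)
  "GTGAAAAGTGG" → prefix "GTG" already present; 8 new (A, A, A, A, G, T, G, G)
  "TCATTGAATAC" → 11 new (T, C, A, T, T, G, A, A, T, A, C)
  "TCATAAATTGC" → prefix "TCAT" already present; 7 new (A, A, A, T, T, G, C)
  "TCATTCAAGTT" → prefix "TCATT" already present; 6 new (C, A, A, G, T, T)
  "ACCATG" → 6 new (A, C, C, A, T, G)
  "GTGACCGT" → prefix "GTGA" already present; 4 new (C, C, G, T)
  "ACG" → prefix "AC" already present; 1 new (G)
  "ACAGACAAGC" → prefix "AC" already present; 8 new (A, G, A, C, A, A, G, C)
  "ACCTCTTA" → prefix "ACC" already present; 5 new (T, C, T, T, A)
Total nodes = 5 + 8 + 11 + 7 + 6 + 6 + 4 + 1 + 8 + 5 = 61

61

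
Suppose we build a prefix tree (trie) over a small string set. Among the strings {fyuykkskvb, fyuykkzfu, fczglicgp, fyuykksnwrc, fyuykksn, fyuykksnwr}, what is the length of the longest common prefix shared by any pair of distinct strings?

Look for the deepest trie node that still has at least two words in its subtree.
"fyuykksnwr" and "fyuykksnwrc" agree on "fyuykksnwr" (10 characters) before diverging; nothing deeper is shared.
Longest shared-prefix length: 10

10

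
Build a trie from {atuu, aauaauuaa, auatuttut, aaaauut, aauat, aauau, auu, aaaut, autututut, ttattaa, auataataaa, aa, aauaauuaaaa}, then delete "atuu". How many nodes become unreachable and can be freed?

Walk "atuu" from the leaf back toward the root, removing each node that no remaining word uses.
The suffix "tuu" (3 nodes) is used only by "atuu"; the node for "a" still has the child "a", so pruning stops there.
Nodes removed: 3

3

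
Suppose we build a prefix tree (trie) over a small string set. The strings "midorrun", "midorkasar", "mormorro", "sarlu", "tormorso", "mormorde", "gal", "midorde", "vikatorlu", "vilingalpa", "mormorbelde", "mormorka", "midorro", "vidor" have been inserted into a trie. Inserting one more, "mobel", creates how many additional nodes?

The longest prefix of "mobel" already in the trie is "mo" (length 2).
Each of the 3 remaining characters creates one node.

3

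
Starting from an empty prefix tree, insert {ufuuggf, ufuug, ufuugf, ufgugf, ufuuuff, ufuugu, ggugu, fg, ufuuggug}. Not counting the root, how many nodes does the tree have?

25

Count nodes per top-level branch (shared prefixes stored once):
  'f'-branch (fg): 2 nodes
  'g'-branch (ggugu): 5 nodes
  'u'-branch (ufgugf, ufuug, ufuugf, ufuuggf, ufuuggug, ufuugu, ufuuuff): 18 nodes
Sum: 25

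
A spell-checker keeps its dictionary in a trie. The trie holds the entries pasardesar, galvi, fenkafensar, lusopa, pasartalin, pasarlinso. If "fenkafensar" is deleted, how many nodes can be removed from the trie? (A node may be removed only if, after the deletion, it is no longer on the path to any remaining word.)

After clearing the end-marker at "fenkafensar", prune upward until reaching a node still needed by another word.
No other word shares any prefix with "fenkafensar", so all 11 of its nodes go.
Nodes removed: 11

11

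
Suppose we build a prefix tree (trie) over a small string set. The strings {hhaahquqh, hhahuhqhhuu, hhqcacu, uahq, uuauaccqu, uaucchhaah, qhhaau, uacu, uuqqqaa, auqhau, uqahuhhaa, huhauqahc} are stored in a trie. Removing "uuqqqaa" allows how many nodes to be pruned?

After clearing the end-marker at "uuqqqaa", prune upward until reaching a node still needed by another word.
The suffix "qqqaa" (5 nodes) is used only by "uuqqqaa"; the node for "uu" still has the child "a", so pruning stops there.
Nodes removed: 5

5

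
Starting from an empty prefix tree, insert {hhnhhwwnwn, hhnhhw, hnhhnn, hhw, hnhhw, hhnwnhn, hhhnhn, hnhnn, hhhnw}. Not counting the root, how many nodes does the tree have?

28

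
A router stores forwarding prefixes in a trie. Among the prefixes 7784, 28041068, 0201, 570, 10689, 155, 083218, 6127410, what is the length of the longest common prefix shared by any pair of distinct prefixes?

1

The deepest shared node is where two words last agree before diverging.
e.g. "0201" and "083218" share the prefix "0" of length 1; no pair shares a longer one.
Longest shared-prefix length: 1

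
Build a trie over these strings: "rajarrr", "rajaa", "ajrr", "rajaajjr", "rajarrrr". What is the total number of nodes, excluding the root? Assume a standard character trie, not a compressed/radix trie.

16

Trace insertions, counting only characters that open a new branch:
  "rajarrr" → 7 new (r, a, j, a, r, r, r)
  "rajaa" → prefix "raja" already present; 1 new (a)
  "ajrr" → 4 new (a, j, r, r)
  "rajaajjr" → prefix "rajaa" already present; 3 new (j, j, r)
  "rajarrrr" → prefix "rajarrr" already present; 1 new (r)
Total nodes = 7 + 1 + 4 + 3 + 1 = 16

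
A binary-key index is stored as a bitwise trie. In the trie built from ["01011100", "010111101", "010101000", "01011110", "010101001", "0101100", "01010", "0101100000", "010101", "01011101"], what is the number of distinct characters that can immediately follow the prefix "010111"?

2

Follow the path "010111" to its node, then look at its outgoing edges.
Characters that immediately follow "010111" among the stored strings: {0, 1}.
That node has 2 child edges.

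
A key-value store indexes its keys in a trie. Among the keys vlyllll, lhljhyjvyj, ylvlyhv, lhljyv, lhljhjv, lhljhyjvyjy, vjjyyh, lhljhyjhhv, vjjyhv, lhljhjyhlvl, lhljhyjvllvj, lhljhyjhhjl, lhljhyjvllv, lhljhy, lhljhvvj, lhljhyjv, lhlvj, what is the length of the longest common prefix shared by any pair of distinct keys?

11

The deepest shared node is where two words last agree before diverging.
e.g. "lhljhyjvllv" and "lhljhyjvllvj" share the prefix "lhljhyjvllv" of length 11; no pair shares a longer one.
Longest shared-prefix length: 11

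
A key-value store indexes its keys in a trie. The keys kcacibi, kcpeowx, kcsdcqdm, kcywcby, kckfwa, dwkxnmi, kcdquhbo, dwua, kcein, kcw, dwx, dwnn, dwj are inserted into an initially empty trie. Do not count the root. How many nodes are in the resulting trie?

Count nodes per top-level branch (shared prefixes stored once):
  'd'-branch (dwj, dwkxnmi, dwnn, dwua, dwx): 13 nodes
  'k'-branch (kcacibi, kcdquhbo, kcein, kckfwa, kcpeowx, kcsdcqdm, kcw, kcywcby): 37 nodes
Sum: 50

50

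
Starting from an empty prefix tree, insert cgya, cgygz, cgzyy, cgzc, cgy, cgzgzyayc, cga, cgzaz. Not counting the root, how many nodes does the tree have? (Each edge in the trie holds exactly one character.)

Count nodes per top-level branch (shared prefixes stored once):
  'c'-branch (cga, cgy, cgya, cgygz, cgzaz, cgzc, cgzgzyayc, cgzyy): 19 nodes
Sum: 19

19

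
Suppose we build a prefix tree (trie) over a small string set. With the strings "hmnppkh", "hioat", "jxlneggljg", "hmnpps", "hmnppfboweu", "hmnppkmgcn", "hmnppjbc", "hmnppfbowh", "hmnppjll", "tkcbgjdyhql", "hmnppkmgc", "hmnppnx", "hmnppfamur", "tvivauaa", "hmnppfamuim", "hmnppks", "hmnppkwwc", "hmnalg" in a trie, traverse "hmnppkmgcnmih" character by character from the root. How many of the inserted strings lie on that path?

Check each prefix of "hmnppkmgcnmih" against the stored set — each match is an end-marker on the path.
Prefixes of the query that are stored words: "hmnppkmgc", "hmnppkmgcn"
Count: 2

2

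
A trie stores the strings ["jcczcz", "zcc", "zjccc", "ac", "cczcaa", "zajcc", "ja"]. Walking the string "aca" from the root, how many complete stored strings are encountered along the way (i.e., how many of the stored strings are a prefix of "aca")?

Traverse "aca" character by character; count nodes along the way that are marked as word ends.
Prefixes of the query that are stored words: "ac"
Count: 1

1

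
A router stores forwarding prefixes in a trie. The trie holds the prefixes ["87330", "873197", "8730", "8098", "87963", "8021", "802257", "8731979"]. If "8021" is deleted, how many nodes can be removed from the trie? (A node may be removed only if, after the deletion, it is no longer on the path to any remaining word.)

Walk "8021" from the leaf back toward the root, removing each node that no remaining word uses.
The suffix "1" (1 node) is used only by "8021"; the node for "802" still has the child "2", so pruning stops there.
Nodes removed: 1

1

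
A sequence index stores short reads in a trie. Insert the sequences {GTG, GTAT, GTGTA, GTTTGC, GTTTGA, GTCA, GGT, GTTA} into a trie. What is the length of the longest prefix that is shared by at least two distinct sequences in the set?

5

Equivalently: take the maximum, over all pairs, of their longest common prefix length.
"GTTTGA" and "GTTTGC" agree on "GTTTG" (5 characters) before diverging; nothing deeper is shared.
Longest shared-prefix length: 5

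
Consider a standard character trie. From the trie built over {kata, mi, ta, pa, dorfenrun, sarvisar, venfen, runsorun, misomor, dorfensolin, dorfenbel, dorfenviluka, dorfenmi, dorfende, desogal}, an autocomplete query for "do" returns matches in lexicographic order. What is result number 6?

Filter for "do…" and sort: "dorfenbel", "dorfende", "dorfenmi", "dorfenrun", "dorfensolin", "dorfenviluka"
The 6th is dorfenviluka.

dorfenviluka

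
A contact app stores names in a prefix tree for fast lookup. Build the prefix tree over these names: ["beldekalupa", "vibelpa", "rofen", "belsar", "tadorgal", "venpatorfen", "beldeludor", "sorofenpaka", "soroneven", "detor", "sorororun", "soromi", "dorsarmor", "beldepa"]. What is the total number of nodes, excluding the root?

Trace insertions, counting only characters that open a new branch:
  "beldekalupa" → 11 new (b, e, l, d, e, k, a, l, u, p, a)
  "vibelpa" → 7 new (v, i, b, e, l, p, a)
  "rofen" → 5 new (r, o, f, e, n)
  "belsar" → prefix "bel" already present; 3 new (s, a, r)
  "tadorgal" → 8 new (t, a, d, o, r, g, a, l)
  "venpatorfen" → prefix "v" already present; 10 new (e, n, p, a, t, o, r, f, e, n)
  "beldeludor" → prefix "belde" already present; 5 new (l, u, d, o, r)
  "sorofenpaka" → 11 new (s, o, r, o, f, e, n, p, a, k, a)
  "soroneven" → prefix "soro" already present; 5 new (n, e, v, e, n)
  "detor" → 5 new (d, e, t, o, r)
  "sorororun" → prefix "soro" already present; 5 new (r, o, r, u, n)
  "soromi" → prefix "soro" already present; 2 new (m, i)
  "dorsarmor" → prefix "d" already present; 8 new (o, r, s, a, r, m, o, r)
  "beldepa" → prefix "belde" already present; 2 new (p, a)
Total nodes = 11 + 7 + 5 + 3 + 8 + 10 + 5 + 11 + 5 + 5 + 5 + 2 + 8 + 2 = 87

87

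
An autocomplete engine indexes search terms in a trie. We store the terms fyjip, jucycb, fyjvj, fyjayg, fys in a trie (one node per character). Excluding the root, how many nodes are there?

17

Trie structure (* marks end of a word):
(root)
├─ f
│  └─ y
│     ├─ j
│     │  ├─ a
│     │  │  └─ y
│     │  │     └─ g *
│     │  ├─ i
│     │  │  └─ p *
│     │  └─ v
│     │     └─ j *
│     └─ s *
└─ j
   └─ u
      └─ c
         └─ y
            └─ c
               └─ b *
Counting every labelled node above: 17.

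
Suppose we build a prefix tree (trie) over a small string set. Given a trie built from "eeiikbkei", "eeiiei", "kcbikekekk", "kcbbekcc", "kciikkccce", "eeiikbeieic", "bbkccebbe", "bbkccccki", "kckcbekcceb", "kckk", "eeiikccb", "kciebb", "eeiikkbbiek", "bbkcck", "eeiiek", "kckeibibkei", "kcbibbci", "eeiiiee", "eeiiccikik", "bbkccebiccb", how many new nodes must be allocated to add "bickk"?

Walking "bickk" from the root, the first 1 characters ("b") follow existing edges; "i" is the first miss.
Each of the 4 remaining characters creates one node.

4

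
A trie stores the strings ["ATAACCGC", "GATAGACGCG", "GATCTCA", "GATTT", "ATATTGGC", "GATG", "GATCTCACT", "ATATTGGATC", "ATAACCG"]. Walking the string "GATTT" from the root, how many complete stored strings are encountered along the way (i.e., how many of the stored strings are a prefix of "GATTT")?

Check each prefix of "GATTT" against the stored set — each match is an end-marker on the path.
Prefixes of the query that are stored words: "GATTT"
Count: 1

1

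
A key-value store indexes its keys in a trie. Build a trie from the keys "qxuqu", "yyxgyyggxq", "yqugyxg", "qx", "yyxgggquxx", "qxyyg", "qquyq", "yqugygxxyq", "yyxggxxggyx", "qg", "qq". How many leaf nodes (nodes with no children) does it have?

9

A leaf is a node with no children — equivalently, the end of a word that is not a proper prefix of any other stored word.
Those words: "qg", "qquyq", "qxuqu", "qxyyg", "yqugygxxyq", "yqugyxg", "yyxgggquxx", "yyxggxxggyx", "yyxgyyggxq"
Leaf count: 9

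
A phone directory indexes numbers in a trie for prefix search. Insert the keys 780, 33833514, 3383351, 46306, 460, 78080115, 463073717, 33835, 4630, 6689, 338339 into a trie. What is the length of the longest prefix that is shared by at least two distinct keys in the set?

Equivalently: take the maximum, over all pairs, of their longest common prefix length.
e.g. "3383351" and "33833514" share the prefix "3383351" of length 7; no pair shares a longer one.
Longest shared-prefix length: 7

7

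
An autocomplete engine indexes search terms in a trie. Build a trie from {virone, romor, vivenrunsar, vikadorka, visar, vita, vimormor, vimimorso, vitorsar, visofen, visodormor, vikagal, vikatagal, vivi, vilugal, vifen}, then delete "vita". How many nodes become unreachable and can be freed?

Walk "vita" from the leaf back toward the root, removing each node that no remaining word uses.
The suffix "a" (1 node) is used only by "vita"; the node for "vit" still has the child "o", so pruning stops there.
Nodes removed: 1

1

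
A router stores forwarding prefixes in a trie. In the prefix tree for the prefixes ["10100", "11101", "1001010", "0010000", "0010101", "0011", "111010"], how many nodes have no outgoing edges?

Leaves are exactly the stored words that no other stored word extends.
Those words: "0010000", "0010101", "0011", "1001010", "10100", "111010"
Leaf count: 6

6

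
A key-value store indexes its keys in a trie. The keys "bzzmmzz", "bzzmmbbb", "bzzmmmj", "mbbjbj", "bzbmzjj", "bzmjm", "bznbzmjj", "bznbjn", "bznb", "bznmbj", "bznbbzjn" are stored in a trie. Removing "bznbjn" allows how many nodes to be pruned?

2

After clearing the end-marker at "bznbjn", prune upward until reaching a node still needed by another word.
The suffix "jn" (2 nodes) is used only by "bznbjn"; the node for "bznb" still has the child "z", so pruning stops there.
Nodes removed: 2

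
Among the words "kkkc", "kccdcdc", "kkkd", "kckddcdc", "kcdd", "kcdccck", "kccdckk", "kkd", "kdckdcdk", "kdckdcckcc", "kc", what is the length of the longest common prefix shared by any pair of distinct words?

6

The deepest shared node is where two words last agree before diverging.
"kdckdcckcc" and "kdckdcdk" agree on "kdckdc" (6 characters) before diverging; nothing deeper is shared.
Longest shared-prefix length: 6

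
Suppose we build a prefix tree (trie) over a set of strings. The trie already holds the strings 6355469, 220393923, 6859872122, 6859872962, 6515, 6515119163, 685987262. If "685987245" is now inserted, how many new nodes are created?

2

Walking "685987245" from the root, the first 7 characters ("6859872") follow existing edges; "4" is the first miss.
New nodes needed: |"685987245"| − 7 = 9 − 7 = 2.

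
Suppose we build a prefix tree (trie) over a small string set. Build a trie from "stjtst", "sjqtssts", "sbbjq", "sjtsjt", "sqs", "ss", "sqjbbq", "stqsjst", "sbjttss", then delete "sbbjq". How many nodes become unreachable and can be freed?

After clearing the end-marker at "sbbjq", prune upward until reaching a node still needed by another word.
The suffix "bjq" (3 nodes) is used only by "sbbjq"; the node for "sb" still has the child "j", so pruning stops there.
Nodes removed: 3

3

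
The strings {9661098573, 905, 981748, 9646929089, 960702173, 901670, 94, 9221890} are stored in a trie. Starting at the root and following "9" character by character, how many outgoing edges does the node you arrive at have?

5

Walk "9" from the root, arriving at one node.
Distinct next characters after "9": 0, 2, 4, 6, 8.
That node has 5 child edges.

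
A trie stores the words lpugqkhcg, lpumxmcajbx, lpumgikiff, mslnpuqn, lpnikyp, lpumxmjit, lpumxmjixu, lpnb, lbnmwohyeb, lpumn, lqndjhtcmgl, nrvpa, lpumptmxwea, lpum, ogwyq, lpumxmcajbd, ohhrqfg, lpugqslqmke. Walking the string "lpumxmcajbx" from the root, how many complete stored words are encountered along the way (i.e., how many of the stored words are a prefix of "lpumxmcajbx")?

Check each prefix of "lpumxmcajbx" against the stored set — each match is an end-marker on the path.
Prefixes of the query that are stored words: "lpum", "lpumxmcajbx"
Count: 2

2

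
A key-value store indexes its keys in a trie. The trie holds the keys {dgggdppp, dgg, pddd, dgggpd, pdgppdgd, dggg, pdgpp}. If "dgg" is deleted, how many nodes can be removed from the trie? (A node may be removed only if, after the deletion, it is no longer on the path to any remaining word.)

Walk "dgg" from the leaf back toward the root, removing each node that no remaining word uses.
Every node on "dgg" is still needed (e.g. by "dgggdppp"), so nothing is freed.
Nodes removed: 0

0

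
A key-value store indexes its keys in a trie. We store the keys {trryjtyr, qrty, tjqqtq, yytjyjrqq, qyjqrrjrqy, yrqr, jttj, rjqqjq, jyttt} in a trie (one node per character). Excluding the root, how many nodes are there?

52

Trace insertions, counting only characters that open a new branch:
  "trryjtyr" → 8 new (t, r, r, y, j, t, y, r)
  "qrty" → 4 new (q, r, t, y)
  "tjqqtq" → prefix "t" already present; 5 new (j, q, q, t, q)
  "yytjyjrqq" → 9 new (y, y, t, j, y, j, r, q, q)
  "qyjqrrjrqy" → prefix "q" already present; 9 new (y, j, q, r, r, j, r, q, y)
  "yrqr" → prefix "y" already present; 3 new (r, q, r)
  "jttj" → 4 new (j, t, t, j)
  "rjqqjq" → 6 new (r, j, q, q, j, q)
  "jyttt" → prefix "j" already present; 4 new (y, t, t, t)
Total nodes = 8 + 4 + 5 + 9 + 9 + 3 + 4 + 6 + 4 = 52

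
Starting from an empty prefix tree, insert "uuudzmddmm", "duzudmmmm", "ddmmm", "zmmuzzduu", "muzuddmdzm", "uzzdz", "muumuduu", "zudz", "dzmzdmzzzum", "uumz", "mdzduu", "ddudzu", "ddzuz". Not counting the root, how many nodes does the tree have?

79

Count nodes per top-level branch (shared prefixes stored once):
  'd'-branch (ddmmm, ddudzu, ddzuz, duzudmmmm, dzmzdmzzzum): 30 nodes
  'm'-branch (mdzduu, muumuduu, muzuddmdzm): 21 nodes
  'u'-branch (uumz, uuudzmddmm, uzzdz): 16 nodes
  'z'-branch (zmmuzzduu, zudz): 12 nodes
Sum: 79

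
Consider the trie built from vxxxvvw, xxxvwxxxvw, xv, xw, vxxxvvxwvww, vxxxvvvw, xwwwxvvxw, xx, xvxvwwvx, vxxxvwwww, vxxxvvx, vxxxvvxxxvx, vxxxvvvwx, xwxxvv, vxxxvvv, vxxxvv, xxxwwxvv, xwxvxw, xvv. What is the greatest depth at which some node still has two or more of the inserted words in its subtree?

Equivalently: take the maximum, over all pairs, of their longest common prefix length.
"vxxxvvvw" and "vxxxvvvwx" agree on "vxxxvvvw" (8 characters) before diverging; nothing deeper is shared.
Longest shared-prefix length: 8

8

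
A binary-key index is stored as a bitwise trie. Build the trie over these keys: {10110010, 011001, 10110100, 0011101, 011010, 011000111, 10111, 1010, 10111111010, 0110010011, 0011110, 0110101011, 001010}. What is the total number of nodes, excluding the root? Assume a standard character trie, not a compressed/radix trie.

50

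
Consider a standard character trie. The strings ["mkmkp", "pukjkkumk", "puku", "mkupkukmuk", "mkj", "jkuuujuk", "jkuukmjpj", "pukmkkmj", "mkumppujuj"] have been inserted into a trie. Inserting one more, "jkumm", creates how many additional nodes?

2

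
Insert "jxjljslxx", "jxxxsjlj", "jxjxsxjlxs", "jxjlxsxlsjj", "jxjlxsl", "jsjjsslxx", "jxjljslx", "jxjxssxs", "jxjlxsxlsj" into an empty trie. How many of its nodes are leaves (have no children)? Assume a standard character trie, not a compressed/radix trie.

7

Leaves are exactly the stored words that no other stored word extends.
Those words: "jsjjsslxx", "jxjljslxx", "jxjlxsl", "jxjlxsxlsjj", "jxjxssxs", "jxjxsxjlxs", "jxxxsjlj"
Leaf count: 7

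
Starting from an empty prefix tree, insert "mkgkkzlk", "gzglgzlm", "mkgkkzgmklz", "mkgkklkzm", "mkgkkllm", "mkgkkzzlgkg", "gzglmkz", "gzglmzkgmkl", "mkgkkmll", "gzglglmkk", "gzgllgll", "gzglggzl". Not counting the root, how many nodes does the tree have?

For each word, the new-node count is its length minus the longest prefix already in the trie:
  "mkgkkzlk" → 8 new (m, k, g, k, k, z, l, k)
  "gzglgzlm" → 8 new (g, z, g, l, g, z, l, m)
  "mkgkkzgmklz" → prefix "mkgkkz" already present; 5 new (g, m, k, l, z)
  "mkgkklkzm" → prefix "mkgkk" already present; 4 new (l, k, z, m)
  "mkgkkllm" → prefix "mkgkkl" already present; 2 new (l, m)
  "mkgkkzzlgkg" → prefix "mkgkkz" already present; 5 new (z, l, g, k, g)
  "gzglmkz" → prefix "gzgl" already present; 3 new (m, k, z)
  "gzglmzkgmkl" → prefix "gzglm" already present; 6 new (z, k, g, m, k, l)
  "mkgkkmll" → prefix "mkgkk" already present; 3 new (m, l, l)
  "gzglglmkk" → prefix "gzglg" already present; 4 new (l, m, k, k)
  "gzgllgll" → prefix "gzgl" already present; 4 new (l, g, l, l)
  "gzglggzl" → prefix "gzglg" already present; 3 new (g, z, l)
Total nodes = 8 + 8 + 5 + 4 + 2 + 5 + 3 + 6 + 3 + 4 + 4 + 3 = 55

55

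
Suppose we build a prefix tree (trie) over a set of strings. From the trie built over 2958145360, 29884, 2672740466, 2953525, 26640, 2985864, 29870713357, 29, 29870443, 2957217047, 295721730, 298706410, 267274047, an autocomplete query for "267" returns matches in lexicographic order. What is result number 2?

267274047

Filter for "267…" and sort: "2672740466", "267274047"
Position 2: 267274047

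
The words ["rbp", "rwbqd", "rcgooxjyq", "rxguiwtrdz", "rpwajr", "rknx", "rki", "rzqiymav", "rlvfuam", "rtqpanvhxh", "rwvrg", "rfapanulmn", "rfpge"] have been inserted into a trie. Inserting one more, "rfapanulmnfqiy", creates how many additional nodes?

The longest prefix of "rfapanulmnfqiy" already in the trie is "rfapanulmn" (length 10).
Each of the 4 remaining characters creates one node.

4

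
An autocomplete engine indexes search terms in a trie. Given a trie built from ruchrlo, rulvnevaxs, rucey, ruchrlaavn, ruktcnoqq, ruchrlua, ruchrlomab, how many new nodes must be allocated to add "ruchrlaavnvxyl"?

Walking "ruchrlaavnvxyl" from the root, the first 10 characters ("ruchrlaavn") follow existing edges; "v" is the first miss.
So 14 − 10 = 4 new nodes.

4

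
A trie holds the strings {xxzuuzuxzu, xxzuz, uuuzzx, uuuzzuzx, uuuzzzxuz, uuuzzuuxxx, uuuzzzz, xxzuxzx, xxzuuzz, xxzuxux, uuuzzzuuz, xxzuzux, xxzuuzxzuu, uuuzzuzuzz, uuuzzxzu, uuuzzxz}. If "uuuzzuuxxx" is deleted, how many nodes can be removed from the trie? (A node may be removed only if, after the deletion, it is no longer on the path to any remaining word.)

After clearing the end-marker at "uuuzzuuxxx", prune upward until reaching a node still needed by another word.
The suffix "uxxx" (4 nodes) is used only by "uuuzzuuxxx"; the node for "uuuzzu" still has the child "z", so pruning stops there.
Nodes removed: 4

4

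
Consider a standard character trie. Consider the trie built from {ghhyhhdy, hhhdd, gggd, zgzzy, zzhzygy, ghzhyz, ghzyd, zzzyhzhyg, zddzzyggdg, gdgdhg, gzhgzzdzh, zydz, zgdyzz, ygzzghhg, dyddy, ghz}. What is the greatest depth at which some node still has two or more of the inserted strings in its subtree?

3

Look for the deepest trie node that still has at least two words in its subtree.
e.g. "ghz" and "ghzhyz" share the prefix "ghz" of length 3; no pair shares a longer one.
Longest shared-prefix length: 3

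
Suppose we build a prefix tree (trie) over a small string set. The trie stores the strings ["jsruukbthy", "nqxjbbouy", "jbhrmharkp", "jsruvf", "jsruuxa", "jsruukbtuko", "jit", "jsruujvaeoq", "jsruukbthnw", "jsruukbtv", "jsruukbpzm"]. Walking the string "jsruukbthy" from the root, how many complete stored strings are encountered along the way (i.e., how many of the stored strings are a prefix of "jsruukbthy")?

1

Check each prefix of "jsruukbthy" against the stored set — each match is an end-marker on the path.
Prefixes of the query that are stored words: "jsruukbthy"
Count: 1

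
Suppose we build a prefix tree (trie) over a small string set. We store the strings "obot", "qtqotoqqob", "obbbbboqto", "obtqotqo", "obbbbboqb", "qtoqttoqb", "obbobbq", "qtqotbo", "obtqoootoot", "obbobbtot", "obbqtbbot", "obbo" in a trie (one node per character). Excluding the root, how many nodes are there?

Count nodes per top-level branch (shared prefixes stored once):
  'o'-branch (obbbbboqb, obbbbboqto, obbo, obbobbq, obbobbtot, obbqtbbot, obot, obtqoootoot, obtqotqo): 38 nodes
  'q'-branch (qtoqttoqb, qtqotbo, qtqotoqqob): 19 nodes
Sum: 57

57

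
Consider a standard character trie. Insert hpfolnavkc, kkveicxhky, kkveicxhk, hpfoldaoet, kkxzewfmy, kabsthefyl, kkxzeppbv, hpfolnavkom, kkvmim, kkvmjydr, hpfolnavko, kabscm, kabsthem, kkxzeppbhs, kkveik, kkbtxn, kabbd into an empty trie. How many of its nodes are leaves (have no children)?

Leaves are exactly the stored words that no other stored word extends.
Those words: "hpfoldaoet", "hpfolnavkc", "hpfolnavkom", "kabbd", "kabscm", "kabsthefyl", "kabsthem", "kkbtxn", "kkveicxhky", "kkveik", "kkvmim", "kkvmjydr", "kkxzeppbhs", "kkxzeppbv", "kkxzewfmy"
Leaf count: 15

15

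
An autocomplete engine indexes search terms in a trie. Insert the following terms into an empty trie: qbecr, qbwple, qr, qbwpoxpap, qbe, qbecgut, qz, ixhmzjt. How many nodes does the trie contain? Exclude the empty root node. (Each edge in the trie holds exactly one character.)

26

For each word, the new-node count is its length minus the longest prefix already in the trie:
  "qbecr" → 5 new (q, b, e, c, r)
  "qbwple" → prefix "qb" already present; 4 new (w, p, l, e)
  "qr" → prefix "q" already present; 1 new (r)
  "qbwpoxpap" → prefix "qbwp" already present; 5 new (o, x, p, a, p)
  "qbe" → prefix "qbe" already present; 0 new (none)
  "qbecgut" → prefix "qbec" already present; 3 new (g, u, t)
  "qz" → prefix "q" already present; 1 new (z)
  "ixhmzjt" → 7 new (i, x, h, m, z, j, t)
Total nodes = 5 + 4 + 1 + 5 + 0 + 3 + 1 + 7 = 26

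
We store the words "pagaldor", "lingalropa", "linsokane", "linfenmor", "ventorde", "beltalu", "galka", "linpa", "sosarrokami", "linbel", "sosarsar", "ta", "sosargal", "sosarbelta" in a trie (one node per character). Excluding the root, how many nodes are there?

Trace insertions, counting only characters that open a new branch:
  "pagaldor" → 8 new (p, a, g, a, l, d, o, r)
  "lingalropa" → 10 new (l, i, n, g, a, l, r, o, p, a)
  "linsokane" → prefix "lin" already present; 6 new (s, o, k, a, n, e)
  "linfenmor" → prefix "lin" already present; 6 new (f, e, n, m, o, r)
  "ventorde" → 8 new (v, e, n, t, o, r, d, e)
  "beltalu" → 7 new (b, e, l, t, a, l, u)
  "galka" → 5 new (g, a, l, k, a)
  "linpa" → prefix "lin" already present; 2 new (p, a)
  "sosarrokami" → 11 new (s, o, s, a, r, r, o, k, a, m, i)
  "linbel" → prefix "lin" already present; 3 new (b, e, l)
  "sosarsar" → prefix "sosar" already present; 3 new (s, a, r)
  "ta" → 2 new (t, a)
  "sosargal" → prefix "sosar" already present; 3 new (g, a, l)
  "sosarbelta" → prefix "sosar" already present; 5 new (b, e, l, t, a)
Total nodes = 8 + 10 + 6 + 6 + 8 + 7 + 5 + 2 + 11 + 3 + 3 + 2 + 3 + 5 = 79

79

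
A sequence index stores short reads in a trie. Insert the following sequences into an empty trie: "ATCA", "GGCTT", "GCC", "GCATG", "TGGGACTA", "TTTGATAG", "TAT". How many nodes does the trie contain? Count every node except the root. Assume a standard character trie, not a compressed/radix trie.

Trie structure (* marks end of a word):
(root)
├─ A
│  └─ T
│     └─ C
│        └─ A *
├─ G
│  ├─ C
│  │  ├─ A
│  │  │  └─ T
│  │  │     └─ G *
│  │  └─ C *
│  └─ G
│     └─ C
│        └─ T
│           └─ T *
└─ T
   ├─ A
   │  └─ T *
   ├─ G
   │  └─ G
   │     └─ G
   │        └─ A
   │           └─ C
   │              └─ T
   │                 └─ A *
   └─ T
      └─ T
         └─ G
            └─ A
               └─ T
                  └─ A
                     └─ G *
Counting every labelled node above: 31.

31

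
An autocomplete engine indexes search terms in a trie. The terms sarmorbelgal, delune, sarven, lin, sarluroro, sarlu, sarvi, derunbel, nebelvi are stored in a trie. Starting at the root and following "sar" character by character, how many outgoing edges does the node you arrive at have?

The children of the "sar" node are the distinct next characters among strings starting with "sar".
Characters that immediately follow "sar" among the stored strings: {l, m, v}.
That node has 3 child edges.

3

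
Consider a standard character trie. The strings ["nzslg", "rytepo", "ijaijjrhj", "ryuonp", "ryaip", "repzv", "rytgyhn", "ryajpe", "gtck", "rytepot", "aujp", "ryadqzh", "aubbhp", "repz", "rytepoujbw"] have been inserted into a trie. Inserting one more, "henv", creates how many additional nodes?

Nothing in the trie begins with "h"; the whole of "henv" is new.
4 − 0 = 4 new nodes.

4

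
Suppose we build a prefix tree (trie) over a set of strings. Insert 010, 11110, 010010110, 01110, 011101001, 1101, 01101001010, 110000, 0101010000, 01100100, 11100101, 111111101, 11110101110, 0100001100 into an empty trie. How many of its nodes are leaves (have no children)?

A leaf is a node with no children — equivalently, the end of a word that is not a proper prefix of any other stored word.
Those words: "0100001100", "010010110", "0101010000", "01100100", "01101001010", "011101001", "110000", "1101", "11100101", "11110101110", "111111101"
Leaf count: 11

11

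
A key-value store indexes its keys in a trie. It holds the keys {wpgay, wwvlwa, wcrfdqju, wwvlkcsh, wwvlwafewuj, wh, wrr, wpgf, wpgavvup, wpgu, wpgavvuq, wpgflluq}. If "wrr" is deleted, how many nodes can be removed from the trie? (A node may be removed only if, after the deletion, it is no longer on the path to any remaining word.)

2

A node on "wrr"'s path can go only if nothing else ends at it or branches off below it.
The suffix "rr" (2 nodes) is used only by "wrr"; the node for "w" still has the child "p", so pruning stops there.
Nodes removed: 2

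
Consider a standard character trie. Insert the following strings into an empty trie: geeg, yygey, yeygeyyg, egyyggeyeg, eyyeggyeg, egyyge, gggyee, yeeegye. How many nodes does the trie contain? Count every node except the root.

45

Insert word by word; a character creates a node only if that edge doesn't already exist:
  "geeg" → 4 new (g, e, e, g)
  "yygey" → 5 new (y, y, g, e, y)
  "yeygeyyg" → prefix "y" already present; 7 new (e, y, g, e, y, y, g)
  "egyyggeyeg" → 10 new (e, g, y, y, g, g, e, y, e, g)
  "eyyeggyeg" → prefix "e" already present; 8 new (y, y, e, g, g, y, e, g)
  "egyyge" → prefix "egyyg" already present; 1 new (e)
  "gggyee" → prefix "g" already present; 5 new (g, g, y, e, e)
  "yeeegye" → prefix "ye" already present; 5 new (e, e, g, y, e)
Total nodes = 4 + 5 + 7 + 10 + 8 + 1 + 5 + 5 = 45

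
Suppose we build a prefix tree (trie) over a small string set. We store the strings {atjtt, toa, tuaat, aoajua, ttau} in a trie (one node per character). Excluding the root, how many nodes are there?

20

Count nodes per top-level branch (shared prefixes stored once):
  'a'-branch (aoajua, atjtt): 10 nodes
  't'-branch (toa, ttau, tuaat): 10 nodes
Sum: 20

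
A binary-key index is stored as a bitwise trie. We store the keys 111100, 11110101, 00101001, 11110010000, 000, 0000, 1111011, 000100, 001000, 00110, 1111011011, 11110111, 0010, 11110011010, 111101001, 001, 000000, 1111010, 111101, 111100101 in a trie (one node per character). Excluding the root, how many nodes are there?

For each word, the new-node count is its length minus the longest prefix already in the trie:
  "111100" → 6 new (1, 1, 1, 1, 0, 0)
  "11110101" → prefix "11110" already present; 3 new (1, 0, 1)
  "00101001" → 8 new (0, 0, 1, 0, 1, 0, 0, 1)
  "11110010000" → prefix "111100" already present; 5 new (1, 0, 0, 0, 0)
  "000" → prefix "00" already present; 1 new (0)
  "0000" → prefix "000" already present; 1 new (0)
  "1111011" → prefix "111101" already present; 1 new (1)
  "000100" → prefix "000" already present; 3 new (1, 0, 0)
  "001000" → prefix "0010" already present; 2 new (0, 0)
  "00110" → prefix "001" already present; 2 new (1, 0)
  "1111011011" → prefix "1111011" already present; 3 new (0, 1, 1)
  "11110111" → prefix "1111011" already present; 1 new (1)
  "0010" → prefix "0010" already present; 0 new (none)
  "11110011010" → prefix "1111001" already present; 4 new (1, 0, 1, 0)
  "111101001" → prefix "1111010" already present; 2 new (0, 1)
  "001" → prefix "001" already present; 0 new (none)
  "000000" → prefix "0000" already present; 2 new (0, 0)
  "1111010" → prefix "1111010" already present; 0 new (none)
  "111101" → prefix "111101" already present; 0 new (none)
  "111100101" → prefix "11110010" already present; 1 new (1)
Total nodes = 6 + 3 + 8 + 5 + 1 + 1 + 1 + 3 + 2 + 2 + 3 + 1 + 0 + 4 + 2 + 0 + 2 + 0 + 0 + 1 = 45

45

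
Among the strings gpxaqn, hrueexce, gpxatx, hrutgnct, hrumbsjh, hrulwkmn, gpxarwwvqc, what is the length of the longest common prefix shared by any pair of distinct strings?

Equivalently: take the maximum, over all pairs, of their longest common prefix length.
e.g. "gpxaqn" and "gpxarwwvqc" share the prefix "gpxa" of length 4; no pair shares a longer one.
Longest shared-prefix length: 4

4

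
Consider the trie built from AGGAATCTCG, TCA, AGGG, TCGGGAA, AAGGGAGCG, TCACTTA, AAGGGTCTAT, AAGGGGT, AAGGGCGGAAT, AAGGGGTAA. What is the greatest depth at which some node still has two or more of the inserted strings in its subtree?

The deepest shared node is where two words last agree before diverging.
e.g. "AAGGGGT" and "AAGGGGTAA" share the prefix "AAGGGGT" of length 7; no pair shares a longer one.
Longest shared-prefix length: 7

7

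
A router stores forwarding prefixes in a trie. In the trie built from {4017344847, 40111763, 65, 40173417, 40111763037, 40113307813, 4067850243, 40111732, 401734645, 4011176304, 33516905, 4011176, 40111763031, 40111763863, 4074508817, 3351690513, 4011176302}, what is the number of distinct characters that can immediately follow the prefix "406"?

1

Walk "406" from the root, arriving at one node.
Characters that immediately follow "406" among the stored strings: {7}.
That node has 1 child edge.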